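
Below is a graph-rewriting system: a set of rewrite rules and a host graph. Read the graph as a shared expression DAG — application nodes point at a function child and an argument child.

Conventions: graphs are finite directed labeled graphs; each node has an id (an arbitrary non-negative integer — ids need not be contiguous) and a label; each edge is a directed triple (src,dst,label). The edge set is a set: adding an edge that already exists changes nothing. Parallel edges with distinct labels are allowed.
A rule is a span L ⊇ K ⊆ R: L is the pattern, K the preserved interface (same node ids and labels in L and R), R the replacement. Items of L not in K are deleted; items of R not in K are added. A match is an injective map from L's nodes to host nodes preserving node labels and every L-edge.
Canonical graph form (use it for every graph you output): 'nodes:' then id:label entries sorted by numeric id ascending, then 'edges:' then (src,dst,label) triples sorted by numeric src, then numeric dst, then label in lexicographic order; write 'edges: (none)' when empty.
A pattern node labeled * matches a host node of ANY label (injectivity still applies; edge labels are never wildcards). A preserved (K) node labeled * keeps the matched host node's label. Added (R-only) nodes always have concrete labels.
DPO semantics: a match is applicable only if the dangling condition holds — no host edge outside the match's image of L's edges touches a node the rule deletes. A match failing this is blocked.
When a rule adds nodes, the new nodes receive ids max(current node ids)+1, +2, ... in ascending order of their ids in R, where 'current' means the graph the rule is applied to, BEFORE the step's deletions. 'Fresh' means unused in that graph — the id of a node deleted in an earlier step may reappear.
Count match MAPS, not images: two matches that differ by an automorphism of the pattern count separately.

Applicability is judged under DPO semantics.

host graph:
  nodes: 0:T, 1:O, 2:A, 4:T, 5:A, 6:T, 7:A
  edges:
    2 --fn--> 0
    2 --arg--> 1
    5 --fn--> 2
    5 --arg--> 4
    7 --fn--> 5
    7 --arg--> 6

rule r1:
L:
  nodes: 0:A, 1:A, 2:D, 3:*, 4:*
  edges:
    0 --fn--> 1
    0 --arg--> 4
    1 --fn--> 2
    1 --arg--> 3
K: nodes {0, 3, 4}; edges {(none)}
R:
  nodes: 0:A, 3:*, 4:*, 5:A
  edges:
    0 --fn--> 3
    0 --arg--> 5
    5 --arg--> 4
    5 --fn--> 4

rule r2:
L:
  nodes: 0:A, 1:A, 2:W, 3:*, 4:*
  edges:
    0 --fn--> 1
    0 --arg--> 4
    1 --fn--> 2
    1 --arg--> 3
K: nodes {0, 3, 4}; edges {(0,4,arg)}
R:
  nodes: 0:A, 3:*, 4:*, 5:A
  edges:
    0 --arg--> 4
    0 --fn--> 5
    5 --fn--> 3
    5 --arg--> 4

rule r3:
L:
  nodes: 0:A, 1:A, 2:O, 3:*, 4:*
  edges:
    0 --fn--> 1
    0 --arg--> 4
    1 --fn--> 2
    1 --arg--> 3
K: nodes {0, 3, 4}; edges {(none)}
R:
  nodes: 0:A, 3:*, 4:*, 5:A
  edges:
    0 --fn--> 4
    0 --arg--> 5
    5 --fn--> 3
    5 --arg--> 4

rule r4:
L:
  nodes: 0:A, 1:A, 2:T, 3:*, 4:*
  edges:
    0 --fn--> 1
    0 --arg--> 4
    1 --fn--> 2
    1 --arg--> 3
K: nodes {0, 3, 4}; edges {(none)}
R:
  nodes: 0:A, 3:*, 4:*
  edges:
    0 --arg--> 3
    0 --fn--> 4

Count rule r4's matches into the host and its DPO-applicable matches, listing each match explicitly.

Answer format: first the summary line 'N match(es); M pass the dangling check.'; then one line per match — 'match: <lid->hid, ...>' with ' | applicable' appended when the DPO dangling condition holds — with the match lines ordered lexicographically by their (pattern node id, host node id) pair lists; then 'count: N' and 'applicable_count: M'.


1 match(es); 1 pass the dangling check.
match: 0->5, 1->2, 2->0, 3->1, 4->4 | applicable
count: 1
applicable_count: 1


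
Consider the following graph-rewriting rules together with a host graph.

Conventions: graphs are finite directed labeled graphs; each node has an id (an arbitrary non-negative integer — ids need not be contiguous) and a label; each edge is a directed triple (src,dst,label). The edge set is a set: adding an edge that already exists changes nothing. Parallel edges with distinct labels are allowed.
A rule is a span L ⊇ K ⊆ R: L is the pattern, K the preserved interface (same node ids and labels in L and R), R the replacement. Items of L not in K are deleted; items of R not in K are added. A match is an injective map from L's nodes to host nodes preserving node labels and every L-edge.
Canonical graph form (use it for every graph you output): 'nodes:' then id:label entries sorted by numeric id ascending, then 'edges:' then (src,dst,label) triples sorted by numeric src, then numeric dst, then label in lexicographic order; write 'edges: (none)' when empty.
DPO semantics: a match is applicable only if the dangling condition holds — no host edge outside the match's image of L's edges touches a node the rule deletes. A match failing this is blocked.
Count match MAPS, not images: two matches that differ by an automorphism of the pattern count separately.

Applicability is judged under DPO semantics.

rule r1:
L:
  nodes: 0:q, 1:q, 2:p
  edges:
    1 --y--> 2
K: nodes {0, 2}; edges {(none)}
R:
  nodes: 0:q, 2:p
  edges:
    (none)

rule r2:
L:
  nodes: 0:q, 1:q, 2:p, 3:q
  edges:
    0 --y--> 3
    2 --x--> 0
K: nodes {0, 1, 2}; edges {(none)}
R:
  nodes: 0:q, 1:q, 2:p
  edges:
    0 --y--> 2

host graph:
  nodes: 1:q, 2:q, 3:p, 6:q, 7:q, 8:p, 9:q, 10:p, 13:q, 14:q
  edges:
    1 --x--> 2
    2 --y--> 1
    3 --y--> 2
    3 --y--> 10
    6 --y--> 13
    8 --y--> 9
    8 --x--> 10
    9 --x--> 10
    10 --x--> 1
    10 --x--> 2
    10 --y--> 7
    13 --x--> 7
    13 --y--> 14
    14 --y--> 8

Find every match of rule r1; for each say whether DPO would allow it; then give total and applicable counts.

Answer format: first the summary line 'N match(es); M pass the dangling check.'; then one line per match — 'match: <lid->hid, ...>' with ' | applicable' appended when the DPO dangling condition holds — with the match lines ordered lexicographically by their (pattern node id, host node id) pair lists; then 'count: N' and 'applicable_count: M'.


6 match(es); 0 pass the dangling check.
match: 0->1, 1->14, 2->8
match: 0->2, 1->14, 2->8
match: 0->6, 1->14, 2->8
match: 0->7, 1->14, 2->8
match: 0->9, 1->14, 2->8
match: 0->13, 1->14, 2->8
count: 6
applicable_count: 0


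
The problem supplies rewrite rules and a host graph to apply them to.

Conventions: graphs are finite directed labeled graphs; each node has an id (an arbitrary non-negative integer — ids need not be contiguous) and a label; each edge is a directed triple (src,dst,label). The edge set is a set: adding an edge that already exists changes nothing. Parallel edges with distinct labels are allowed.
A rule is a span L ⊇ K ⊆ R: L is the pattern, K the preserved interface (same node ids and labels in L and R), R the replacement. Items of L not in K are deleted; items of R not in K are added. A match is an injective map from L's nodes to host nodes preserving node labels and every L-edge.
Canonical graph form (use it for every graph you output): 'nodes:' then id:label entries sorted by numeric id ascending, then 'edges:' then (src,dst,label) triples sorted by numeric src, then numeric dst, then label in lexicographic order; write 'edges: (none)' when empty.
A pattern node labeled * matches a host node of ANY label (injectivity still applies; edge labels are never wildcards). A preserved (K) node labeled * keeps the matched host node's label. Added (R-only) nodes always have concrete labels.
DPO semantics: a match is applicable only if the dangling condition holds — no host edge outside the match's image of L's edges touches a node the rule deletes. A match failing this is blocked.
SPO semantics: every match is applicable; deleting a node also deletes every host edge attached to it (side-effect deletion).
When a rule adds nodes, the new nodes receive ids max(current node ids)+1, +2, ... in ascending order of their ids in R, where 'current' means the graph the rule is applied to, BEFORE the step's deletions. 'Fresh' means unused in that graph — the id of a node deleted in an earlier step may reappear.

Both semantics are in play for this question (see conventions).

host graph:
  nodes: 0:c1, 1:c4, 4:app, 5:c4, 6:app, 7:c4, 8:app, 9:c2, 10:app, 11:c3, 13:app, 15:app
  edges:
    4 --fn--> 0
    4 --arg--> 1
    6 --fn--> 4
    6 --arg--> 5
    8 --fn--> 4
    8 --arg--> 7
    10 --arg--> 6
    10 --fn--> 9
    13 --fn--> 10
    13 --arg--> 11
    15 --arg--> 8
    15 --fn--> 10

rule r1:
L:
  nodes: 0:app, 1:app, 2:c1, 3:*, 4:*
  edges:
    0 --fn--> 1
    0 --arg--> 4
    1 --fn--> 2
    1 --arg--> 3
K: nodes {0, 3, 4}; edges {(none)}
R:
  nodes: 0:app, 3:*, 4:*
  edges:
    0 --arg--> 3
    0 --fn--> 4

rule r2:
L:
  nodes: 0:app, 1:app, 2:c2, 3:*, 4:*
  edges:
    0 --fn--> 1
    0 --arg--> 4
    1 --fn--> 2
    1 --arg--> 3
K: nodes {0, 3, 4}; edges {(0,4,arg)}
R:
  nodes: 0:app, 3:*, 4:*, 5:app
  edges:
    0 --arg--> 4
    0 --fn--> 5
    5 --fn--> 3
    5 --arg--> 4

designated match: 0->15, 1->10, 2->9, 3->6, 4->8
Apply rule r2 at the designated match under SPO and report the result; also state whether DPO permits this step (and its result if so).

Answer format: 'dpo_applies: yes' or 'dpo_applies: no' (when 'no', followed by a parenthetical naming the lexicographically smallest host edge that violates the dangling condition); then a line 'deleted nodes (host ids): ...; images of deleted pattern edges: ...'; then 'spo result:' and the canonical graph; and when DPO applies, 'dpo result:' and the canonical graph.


dpo_applies: no
(the rule deletes node 10, which keeps host edge (13,10,fn) outside the match image — the dangling condition fails, DPO blocks; SPO proceeds and side-deletes such edges)
deleted nodes (host ids): 9, 10; images of deleted pattern edges: (10,6,arg); (10,9,fn); (15,10,fn)
spo result:
nodes: 0:c1, 1:c4, 4:app, 5:c4, 6:app, 7:c4, 8:app, 11:c3, 13:app, 15:app, 16:app
edges: (4,0,fn); (4,1,arg); (6,4,fn); (6,5,arg); (8,4,fn); (8,7,arg); (13,11,arg); (15,8,arg); (15,16,fn); (16,6,fn); (16,8,arg)


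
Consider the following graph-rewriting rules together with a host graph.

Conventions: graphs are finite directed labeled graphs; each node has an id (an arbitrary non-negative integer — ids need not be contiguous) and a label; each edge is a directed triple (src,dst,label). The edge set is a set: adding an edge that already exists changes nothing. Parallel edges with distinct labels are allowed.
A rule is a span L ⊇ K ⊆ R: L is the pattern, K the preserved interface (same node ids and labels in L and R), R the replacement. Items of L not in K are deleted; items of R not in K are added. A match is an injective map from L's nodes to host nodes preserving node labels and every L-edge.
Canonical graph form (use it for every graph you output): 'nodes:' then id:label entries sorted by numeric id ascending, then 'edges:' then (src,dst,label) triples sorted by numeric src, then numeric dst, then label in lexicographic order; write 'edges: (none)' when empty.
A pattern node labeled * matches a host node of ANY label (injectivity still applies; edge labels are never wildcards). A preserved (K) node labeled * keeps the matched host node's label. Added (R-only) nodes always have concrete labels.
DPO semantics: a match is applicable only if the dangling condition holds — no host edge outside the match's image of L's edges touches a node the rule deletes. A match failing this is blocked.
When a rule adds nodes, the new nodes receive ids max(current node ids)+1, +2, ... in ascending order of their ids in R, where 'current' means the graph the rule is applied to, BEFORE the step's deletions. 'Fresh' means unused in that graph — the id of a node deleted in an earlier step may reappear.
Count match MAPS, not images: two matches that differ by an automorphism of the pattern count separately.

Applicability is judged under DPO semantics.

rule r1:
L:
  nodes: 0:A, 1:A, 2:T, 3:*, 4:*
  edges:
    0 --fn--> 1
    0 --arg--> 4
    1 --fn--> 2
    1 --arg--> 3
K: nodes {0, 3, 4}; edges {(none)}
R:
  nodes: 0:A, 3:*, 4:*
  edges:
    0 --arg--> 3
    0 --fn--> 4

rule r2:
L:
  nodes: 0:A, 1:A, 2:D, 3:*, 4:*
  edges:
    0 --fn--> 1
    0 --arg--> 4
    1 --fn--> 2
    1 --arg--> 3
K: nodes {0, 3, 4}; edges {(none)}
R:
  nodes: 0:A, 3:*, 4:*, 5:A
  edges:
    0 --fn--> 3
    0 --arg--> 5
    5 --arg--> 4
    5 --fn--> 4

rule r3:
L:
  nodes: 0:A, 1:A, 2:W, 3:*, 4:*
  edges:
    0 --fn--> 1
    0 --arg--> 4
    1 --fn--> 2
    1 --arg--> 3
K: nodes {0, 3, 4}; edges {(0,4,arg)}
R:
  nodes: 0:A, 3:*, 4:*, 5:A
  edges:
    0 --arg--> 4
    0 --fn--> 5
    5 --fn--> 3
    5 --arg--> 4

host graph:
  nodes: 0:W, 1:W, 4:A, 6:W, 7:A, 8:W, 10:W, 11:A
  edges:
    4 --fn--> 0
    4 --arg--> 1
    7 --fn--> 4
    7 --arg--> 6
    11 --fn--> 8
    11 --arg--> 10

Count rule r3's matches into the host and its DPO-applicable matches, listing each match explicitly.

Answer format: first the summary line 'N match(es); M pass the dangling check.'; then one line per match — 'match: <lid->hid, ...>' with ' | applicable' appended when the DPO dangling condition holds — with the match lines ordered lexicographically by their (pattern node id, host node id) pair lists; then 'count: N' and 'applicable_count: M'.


1 match(es); 1 pass the dangling check.
match: 0->7, 1->4, 2->0, 3->1, 4->6 | applicable
count: 1
applicable_count: 1


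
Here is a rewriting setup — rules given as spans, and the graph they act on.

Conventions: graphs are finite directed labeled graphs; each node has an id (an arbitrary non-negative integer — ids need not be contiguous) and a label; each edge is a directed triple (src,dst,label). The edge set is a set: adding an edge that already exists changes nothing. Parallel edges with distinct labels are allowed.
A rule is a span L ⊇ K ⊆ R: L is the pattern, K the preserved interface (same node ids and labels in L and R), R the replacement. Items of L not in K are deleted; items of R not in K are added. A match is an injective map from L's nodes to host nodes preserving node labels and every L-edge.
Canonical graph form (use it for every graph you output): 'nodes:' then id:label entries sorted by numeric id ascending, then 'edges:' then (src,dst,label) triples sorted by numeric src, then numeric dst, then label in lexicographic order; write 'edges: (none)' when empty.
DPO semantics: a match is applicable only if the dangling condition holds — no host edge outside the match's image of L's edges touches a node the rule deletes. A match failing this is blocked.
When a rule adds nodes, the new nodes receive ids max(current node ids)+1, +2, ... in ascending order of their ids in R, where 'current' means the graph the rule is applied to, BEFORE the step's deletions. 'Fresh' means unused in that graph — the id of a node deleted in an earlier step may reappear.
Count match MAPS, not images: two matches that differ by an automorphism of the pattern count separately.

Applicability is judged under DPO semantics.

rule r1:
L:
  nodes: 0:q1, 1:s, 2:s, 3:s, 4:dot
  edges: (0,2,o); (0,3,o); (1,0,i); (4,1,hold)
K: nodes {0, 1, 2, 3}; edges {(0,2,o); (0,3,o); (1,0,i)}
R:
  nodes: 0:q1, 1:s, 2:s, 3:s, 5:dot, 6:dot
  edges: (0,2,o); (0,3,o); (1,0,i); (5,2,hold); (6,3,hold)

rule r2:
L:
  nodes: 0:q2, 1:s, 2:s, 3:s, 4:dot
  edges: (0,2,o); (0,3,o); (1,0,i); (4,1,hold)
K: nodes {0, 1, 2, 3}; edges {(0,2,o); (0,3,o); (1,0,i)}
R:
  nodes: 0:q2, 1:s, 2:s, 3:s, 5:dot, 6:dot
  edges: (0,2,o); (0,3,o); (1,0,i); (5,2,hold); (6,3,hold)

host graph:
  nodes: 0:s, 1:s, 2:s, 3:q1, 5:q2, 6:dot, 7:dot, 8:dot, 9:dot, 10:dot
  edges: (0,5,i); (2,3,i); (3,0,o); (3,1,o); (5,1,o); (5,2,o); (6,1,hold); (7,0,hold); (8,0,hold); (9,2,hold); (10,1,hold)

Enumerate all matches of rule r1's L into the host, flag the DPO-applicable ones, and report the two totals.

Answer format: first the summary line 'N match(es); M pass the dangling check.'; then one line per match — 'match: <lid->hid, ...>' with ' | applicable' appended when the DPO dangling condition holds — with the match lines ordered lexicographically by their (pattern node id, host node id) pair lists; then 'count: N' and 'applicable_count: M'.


2 match(es); 2 pass the dangling check.
match: 0->3, 1->2, 2->0, 3->1, 4->9 | applicable
match: 0->3, 1->2, 2->1, 3->0, 4->9 | applicable
count: 2
applicable_count: 2


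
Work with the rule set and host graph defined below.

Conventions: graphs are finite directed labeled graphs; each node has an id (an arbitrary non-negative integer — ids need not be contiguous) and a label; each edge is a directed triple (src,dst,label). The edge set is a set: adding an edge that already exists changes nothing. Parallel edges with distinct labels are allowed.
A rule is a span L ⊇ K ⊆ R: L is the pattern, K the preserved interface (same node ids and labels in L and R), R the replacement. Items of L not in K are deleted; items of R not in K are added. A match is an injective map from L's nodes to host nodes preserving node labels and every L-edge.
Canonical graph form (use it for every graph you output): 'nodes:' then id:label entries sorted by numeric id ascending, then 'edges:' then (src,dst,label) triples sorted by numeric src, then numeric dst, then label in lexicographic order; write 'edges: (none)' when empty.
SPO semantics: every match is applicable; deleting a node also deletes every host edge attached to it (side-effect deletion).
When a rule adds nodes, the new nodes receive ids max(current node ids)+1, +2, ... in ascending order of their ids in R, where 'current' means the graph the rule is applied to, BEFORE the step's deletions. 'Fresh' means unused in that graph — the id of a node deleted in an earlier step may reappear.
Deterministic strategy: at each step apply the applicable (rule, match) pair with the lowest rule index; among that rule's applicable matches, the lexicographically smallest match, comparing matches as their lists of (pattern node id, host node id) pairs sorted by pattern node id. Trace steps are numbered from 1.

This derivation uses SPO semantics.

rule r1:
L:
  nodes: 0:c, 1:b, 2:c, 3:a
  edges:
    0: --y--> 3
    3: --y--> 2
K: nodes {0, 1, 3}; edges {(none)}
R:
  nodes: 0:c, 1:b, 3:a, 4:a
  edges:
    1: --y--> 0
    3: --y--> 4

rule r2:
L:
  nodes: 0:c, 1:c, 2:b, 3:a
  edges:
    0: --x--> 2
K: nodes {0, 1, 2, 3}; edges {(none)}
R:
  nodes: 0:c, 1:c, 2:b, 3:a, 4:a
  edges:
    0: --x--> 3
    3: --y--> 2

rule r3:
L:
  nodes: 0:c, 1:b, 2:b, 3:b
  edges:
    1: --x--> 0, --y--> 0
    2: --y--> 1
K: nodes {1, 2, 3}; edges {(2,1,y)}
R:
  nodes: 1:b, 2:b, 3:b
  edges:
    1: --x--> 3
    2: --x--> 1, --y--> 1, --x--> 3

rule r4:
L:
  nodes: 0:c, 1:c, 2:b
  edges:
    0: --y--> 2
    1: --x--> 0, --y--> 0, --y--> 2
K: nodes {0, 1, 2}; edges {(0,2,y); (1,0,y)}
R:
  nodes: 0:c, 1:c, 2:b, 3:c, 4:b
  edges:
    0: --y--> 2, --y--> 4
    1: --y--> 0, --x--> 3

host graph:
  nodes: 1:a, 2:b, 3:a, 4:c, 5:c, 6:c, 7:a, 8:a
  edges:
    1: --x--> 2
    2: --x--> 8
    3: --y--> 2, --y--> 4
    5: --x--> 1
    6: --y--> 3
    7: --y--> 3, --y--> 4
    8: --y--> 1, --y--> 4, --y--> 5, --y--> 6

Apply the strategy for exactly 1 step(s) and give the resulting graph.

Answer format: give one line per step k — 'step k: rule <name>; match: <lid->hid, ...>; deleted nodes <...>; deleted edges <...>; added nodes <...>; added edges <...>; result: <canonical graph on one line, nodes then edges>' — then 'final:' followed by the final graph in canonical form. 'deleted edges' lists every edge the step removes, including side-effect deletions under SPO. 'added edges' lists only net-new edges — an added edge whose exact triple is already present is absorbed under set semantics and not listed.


step 1: rule r1; match: 0->6, 1->2, 2->4, 3->3; deleted nodes 4; deleted edges (3,4,y); (6,3,y); (7,4,y); (8,4,y); added nodes 9; added edges (2,6,y); (3,9,y); result: nodes: 1:a, 2:b, 3:a, 5:c, 6:c, 7:a, 8:a, 9:a edges: (1,2,x); (2,6,y); (2,8,x); (3,2,y); (3,9,y); (5,1,x); (7,3,y); (8,1,y); (8,5,y); (8,6,y)
final:
nodes: 1:a, 2:b, 3:a, 5:c, 6:c, 7:a, 8:a, 9:a
edges: (1,2,x); (2,6,y); (2,8,x); (3,2,y); (3,9,y); (5,1,x); (7,3,y); (8,1,y); (8,5,y); (8,6,y)


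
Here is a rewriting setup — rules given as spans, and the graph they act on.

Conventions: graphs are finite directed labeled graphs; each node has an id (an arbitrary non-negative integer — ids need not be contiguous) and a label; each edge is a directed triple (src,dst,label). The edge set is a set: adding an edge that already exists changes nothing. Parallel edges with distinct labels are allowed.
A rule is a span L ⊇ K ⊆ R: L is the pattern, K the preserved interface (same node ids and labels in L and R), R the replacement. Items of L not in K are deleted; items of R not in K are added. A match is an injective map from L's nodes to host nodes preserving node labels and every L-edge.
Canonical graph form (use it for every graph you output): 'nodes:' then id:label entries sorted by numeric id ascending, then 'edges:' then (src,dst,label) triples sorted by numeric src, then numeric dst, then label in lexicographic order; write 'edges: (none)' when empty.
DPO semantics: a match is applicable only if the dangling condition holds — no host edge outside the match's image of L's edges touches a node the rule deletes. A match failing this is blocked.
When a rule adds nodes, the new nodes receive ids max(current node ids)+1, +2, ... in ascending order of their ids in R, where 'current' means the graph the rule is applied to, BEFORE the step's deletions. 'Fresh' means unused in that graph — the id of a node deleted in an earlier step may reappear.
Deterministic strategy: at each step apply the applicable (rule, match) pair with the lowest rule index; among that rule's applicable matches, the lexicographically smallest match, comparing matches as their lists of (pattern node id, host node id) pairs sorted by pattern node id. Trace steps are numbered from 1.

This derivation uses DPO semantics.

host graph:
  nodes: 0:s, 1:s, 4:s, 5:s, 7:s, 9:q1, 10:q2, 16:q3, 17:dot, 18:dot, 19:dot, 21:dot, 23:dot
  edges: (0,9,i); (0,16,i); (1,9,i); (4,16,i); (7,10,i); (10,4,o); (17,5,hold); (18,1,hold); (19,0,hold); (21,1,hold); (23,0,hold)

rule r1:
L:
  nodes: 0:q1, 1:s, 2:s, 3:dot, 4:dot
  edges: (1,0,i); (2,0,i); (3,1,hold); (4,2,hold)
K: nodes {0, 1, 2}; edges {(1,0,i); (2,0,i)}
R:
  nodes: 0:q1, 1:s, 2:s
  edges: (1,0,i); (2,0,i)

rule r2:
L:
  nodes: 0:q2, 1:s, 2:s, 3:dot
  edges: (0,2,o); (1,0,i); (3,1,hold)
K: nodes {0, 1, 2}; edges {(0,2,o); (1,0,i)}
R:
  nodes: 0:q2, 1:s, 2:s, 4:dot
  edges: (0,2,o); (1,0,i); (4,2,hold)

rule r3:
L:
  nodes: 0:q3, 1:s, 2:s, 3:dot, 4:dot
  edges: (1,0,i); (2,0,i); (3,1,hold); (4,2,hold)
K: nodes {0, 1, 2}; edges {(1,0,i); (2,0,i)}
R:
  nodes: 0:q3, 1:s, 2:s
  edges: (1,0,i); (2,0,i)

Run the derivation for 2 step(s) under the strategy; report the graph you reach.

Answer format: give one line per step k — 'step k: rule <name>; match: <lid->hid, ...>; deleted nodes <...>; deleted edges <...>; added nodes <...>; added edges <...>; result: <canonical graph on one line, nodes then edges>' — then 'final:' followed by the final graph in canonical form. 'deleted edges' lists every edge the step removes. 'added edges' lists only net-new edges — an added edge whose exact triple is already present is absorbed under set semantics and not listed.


step 1: rule r1; match: 0->9, 1->0, 2->1, 3->19, 4->18; deleted nodes 18, 19; deleted edges (18,1,hold); (19,0,hold); added nodes (none); added edges (none); result: nodes: 0:s, 1:s, 4:s, 5:s, 7:s, 9:q1, 10:q2, 16:q3, 17:dot, 21:dot, 23:dot edges: (0,9,i); (0,16,i); (1,9,i); (4,16,i); (7,10,i); (10,4,o); (17,5,hold); (21,1,hold); (23,0,hold)
step 2: rule r1; match: 0->9, 1->0, 2->1, 3->23, 4->21; deleted nodes 21, 23; deleted edges (21,1,hold); (23,0,hold); added nodes (none); added edges (none); result: nodes: 0:s, 1:s, 4:s, 5:s, 7:s, 9:q1, 10:q2, 16:q3, 17:dot edges: (0,9,i); (0,16,i); (1,9,i); (4,16,i); (7,10,i); (10,4,o); (17,5,hold)
final:
nodes: 0:s, 1:s, 4:s, 5:s, 7:s, 9:q1, 10:q2, 16:q3, 17:dot
edges: (0,9,i); (0,16,i); (1,9,i); (4,16,i); (7,10,i); (10,4,o); (17,5,hold)


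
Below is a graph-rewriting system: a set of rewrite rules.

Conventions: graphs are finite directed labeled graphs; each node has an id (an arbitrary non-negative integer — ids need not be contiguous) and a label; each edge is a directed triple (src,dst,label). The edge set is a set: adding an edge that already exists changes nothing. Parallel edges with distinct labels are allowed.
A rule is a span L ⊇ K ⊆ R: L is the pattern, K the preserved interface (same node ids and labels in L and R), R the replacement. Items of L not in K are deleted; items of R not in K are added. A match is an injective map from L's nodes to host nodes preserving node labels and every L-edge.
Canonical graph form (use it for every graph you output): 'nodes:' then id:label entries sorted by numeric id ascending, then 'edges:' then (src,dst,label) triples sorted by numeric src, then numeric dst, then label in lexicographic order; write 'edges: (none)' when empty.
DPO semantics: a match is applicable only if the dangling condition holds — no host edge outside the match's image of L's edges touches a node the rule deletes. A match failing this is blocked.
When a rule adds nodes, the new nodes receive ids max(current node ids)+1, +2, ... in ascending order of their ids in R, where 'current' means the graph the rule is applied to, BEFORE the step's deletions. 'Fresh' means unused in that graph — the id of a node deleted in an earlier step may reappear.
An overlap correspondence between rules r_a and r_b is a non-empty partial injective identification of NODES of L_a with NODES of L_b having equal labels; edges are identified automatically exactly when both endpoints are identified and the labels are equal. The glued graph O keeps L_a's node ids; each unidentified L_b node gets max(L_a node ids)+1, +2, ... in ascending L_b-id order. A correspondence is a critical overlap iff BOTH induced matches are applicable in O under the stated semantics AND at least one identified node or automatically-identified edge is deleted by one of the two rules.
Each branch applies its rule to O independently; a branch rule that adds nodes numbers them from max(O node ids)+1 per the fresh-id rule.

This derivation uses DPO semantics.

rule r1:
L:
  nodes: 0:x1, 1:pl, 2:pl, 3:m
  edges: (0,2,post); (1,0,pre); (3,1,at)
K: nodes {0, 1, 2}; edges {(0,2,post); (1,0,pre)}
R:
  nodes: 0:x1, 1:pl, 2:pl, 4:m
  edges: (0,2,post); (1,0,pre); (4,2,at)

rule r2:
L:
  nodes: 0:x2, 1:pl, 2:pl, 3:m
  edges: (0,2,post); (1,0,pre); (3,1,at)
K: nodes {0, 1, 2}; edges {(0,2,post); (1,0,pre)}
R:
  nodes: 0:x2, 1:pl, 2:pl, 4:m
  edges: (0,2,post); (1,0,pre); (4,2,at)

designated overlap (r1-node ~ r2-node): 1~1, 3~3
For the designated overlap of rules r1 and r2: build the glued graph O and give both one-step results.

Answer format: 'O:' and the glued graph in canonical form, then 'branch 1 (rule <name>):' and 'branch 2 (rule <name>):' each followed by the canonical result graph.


O:
nodes: 0:x1, 1:pl, 2:pl, 3:m, 4:x2, 5:pl
edges: (0,2,post); (1,0,pre); (1,4,pre); (3,1,at); (4,5,post)
branch 1 (rule r1):
nodes: 0:x1, 1:pl, 2:pl, 4:x2, 5:pl, 6:m
edges: (0,2,post); (1,0,pre); (1,4,pre); (4,5,post); (6,2,at)
branch 2 (rule r2):
nodes: 0:x1, 1:pl, 2:pl, 4:x2, 5:pl, 6:m
edges: (0,2,post); (1,0,pre); (1,4,pre); (4,5,post); (6,5,at)


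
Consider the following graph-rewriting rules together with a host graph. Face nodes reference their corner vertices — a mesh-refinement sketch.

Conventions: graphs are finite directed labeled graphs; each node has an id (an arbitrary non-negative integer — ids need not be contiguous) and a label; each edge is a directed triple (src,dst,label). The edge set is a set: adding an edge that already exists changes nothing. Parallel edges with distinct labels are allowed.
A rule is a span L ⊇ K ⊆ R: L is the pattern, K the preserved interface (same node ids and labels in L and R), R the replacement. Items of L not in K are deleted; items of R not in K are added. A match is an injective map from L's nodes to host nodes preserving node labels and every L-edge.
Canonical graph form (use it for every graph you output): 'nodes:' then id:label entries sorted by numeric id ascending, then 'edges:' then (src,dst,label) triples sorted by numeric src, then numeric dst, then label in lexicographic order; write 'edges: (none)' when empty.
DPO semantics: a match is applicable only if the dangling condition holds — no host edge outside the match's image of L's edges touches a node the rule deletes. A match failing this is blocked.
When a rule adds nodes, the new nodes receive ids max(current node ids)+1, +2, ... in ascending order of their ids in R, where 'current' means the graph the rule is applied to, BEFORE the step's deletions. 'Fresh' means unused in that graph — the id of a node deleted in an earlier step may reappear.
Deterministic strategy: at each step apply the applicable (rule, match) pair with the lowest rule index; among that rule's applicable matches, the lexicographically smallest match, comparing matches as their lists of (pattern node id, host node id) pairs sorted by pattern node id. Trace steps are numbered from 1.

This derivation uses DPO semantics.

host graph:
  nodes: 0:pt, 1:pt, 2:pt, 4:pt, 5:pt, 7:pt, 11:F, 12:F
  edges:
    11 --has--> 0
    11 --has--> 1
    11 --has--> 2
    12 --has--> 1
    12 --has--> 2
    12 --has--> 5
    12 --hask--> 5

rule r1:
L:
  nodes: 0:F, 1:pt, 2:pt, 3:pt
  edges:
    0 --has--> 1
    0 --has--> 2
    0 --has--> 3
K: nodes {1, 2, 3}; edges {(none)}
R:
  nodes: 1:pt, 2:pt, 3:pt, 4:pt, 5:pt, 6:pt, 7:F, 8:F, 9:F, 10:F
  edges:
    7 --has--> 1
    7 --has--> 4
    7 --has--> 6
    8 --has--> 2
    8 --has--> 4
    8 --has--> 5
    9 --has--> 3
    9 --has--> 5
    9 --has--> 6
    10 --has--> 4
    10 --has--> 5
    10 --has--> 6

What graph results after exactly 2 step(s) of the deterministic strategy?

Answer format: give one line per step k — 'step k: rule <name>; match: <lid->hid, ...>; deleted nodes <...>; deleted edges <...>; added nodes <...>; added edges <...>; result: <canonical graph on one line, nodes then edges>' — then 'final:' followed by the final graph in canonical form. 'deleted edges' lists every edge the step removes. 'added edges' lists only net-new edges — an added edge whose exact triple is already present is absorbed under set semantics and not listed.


step 1: rule r1; match: 0->11, 1->0, 2->1, 3->2; deleted nodes 11; deleted edges (11,0,has); (11,1,has); (11,2,has); added nodes 13, 14, 15, 16, 17, 18, 19; added edges (16,0,has); (16,13,has); (16,15,has); (17,1,has); (17,13,has); (17,14,has); (18,2,has); (18,14,has); (18,15,has); (19,13,has); (19,14,has); (19,15,has); result: nodes: 0:pt, 1:pt, 2:pt, 4:pt, 5:pt, 7:pt, 12:F, 13:pt, 14:pt, 15:pt, 16:F, 17:F, 18:F, 19:F edges: (12,1,has); (12,2,has); (12,5,has); (12,5,hask); (16,0,has); (16,13,has); (16,15,has); (17,1,has); (17,13,has); (17,14,has); (18,2,has); (18,14,has); (18,15,has); (19,13,has); (19,14,has); (19,15,has)
step 2: rule r1; match: 0->16, 1->0, 2->13, 3->15; deleted nodes 16; deleted edges (16,0,has); (16,13,has); (16,15,has); added nodes 20, 21, 22, 23, 24, 25, 26; added edges (23,0,has); (23,20,has); (23,22,has); (24,13,has); (24,20,has); (24,21,has); (25,15,has); (25,21,has); (25,22,has); (26,20,has); (26,21,has); (26,22,has); result: nodes: 0:pt, 1:pt, 2:pt, 4:pt, 5:pt, 7:pt, 12:F, 13:pt, 14:pt, 15:pt, 17:F, 18:F, 19:F, 20:pt, 21:pt, 22:pt, 23:F, 24:F, 25:F, 26:F edges: (12,1,has); (12,2,has); (12,5,has); (12,5,hask); (17,1,has); (17,13,has); (17,14,has); (18,2,has); (18,14,has); (18,15,has); (19,13,has); (19,14,has); (19,15,has); (23,0,has); (23,20,has); (23,22,has); (24,13,has); (24,20,has); (24,21,has); (25,15,has); (25,21,has); (25,22,has); (26,20,has); (26,21,has); (26,22,has)
final:
nodes: 0:pt, 1:pt, 2:pt, 4:pt, 5:pt, 7:pt, 12:F, 13:pt, 14:pt, 15:pt, 17:F, 18:F, 19:F, 20:pt, 21:pt, 22:pt, 23:F, 24:F, 25:F, 26:F
edges: (12,1,has); (12,2,has); (12,5,has); (12,5,hask); (17,1,has); (17,13,has); (17,14,has); (18,2,has); (18,14,has); (18,15,has); (19,13,has); (19,14,has); (19,15,has); (23,0,has); (23,20,has); (23,22,has); (24,13,has); (24,20,has); (24,21,has); (25,15,has); (25,21,has); (25,22,has); (26,20,has); (26,21,has); (26,22,has)


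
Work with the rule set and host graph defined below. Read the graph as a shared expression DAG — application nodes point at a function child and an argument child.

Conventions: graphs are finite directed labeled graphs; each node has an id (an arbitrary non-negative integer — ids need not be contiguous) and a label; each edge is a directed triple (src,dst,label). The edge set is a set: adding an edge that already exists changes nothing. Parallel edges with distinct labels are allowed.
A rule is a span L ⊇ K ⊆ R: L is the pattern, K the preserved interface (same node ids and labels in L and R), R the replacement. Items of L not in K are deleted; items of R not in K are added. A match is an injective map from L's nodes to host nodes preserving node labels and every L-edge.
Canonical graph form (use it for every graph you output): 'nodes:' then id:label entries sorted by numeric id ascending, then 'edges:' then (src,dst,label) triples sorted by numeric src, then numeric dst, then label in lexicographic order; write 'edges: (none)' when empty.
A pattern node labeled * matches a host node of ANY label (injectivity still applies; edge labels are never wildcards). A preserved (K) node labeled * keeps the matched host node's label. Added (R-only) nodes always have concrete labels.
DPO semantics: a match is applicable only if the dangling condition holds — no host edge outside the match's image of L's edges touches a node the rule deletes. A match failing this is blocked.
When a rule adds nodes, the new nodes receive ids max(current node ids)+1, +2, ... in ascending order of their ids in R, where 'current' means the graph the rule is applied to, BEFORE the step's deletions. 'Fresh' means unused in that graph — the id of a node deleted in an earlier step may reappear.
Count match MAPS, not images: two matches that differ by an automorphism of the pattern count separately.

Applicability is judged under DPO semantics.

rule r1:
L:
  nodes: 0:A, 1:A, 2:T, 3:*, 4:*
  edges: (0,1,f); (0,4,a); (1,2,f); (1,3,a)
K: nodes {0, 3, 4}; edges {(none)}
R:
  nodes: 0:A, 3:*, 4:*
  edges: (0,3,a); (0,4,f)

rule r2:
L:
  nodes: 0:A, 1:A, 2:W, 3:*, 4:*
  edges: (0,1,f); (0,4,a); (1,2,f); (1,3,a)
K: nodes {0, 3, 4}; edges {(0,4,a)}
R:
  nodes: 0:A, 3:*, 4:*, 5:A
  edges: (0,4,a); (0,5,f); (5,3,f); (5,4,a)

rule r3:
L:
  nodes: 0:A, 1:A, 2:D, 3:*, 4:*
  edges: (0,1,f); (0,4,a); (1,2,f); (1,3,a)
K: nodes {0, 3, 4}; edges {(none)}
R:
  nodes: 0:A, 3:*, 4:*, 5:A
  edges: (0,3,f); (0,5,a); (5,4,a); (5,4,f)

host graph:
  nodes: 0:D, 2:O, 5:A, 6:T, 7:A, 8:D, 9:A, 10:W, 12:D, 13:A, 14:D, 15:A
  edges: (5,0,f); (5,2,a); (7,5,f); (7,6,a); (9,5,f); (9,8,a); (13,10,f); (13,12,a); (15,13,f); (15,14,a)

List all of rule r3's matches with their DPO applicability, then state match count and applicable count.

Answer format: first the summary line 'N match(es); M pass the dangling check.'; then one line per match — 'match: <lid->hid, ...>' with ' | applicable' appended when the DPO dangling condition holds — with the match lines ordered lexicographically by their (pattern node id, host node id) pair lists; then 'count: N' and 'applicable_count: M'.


2 match(es); 0 pass the dangling check.
match: 0->7, 1->5, 2->0, 3->2, 4->6
match: 0->9, 1->5, 2->0, 3->2, 4->8
count: 2
applicable_count: 0


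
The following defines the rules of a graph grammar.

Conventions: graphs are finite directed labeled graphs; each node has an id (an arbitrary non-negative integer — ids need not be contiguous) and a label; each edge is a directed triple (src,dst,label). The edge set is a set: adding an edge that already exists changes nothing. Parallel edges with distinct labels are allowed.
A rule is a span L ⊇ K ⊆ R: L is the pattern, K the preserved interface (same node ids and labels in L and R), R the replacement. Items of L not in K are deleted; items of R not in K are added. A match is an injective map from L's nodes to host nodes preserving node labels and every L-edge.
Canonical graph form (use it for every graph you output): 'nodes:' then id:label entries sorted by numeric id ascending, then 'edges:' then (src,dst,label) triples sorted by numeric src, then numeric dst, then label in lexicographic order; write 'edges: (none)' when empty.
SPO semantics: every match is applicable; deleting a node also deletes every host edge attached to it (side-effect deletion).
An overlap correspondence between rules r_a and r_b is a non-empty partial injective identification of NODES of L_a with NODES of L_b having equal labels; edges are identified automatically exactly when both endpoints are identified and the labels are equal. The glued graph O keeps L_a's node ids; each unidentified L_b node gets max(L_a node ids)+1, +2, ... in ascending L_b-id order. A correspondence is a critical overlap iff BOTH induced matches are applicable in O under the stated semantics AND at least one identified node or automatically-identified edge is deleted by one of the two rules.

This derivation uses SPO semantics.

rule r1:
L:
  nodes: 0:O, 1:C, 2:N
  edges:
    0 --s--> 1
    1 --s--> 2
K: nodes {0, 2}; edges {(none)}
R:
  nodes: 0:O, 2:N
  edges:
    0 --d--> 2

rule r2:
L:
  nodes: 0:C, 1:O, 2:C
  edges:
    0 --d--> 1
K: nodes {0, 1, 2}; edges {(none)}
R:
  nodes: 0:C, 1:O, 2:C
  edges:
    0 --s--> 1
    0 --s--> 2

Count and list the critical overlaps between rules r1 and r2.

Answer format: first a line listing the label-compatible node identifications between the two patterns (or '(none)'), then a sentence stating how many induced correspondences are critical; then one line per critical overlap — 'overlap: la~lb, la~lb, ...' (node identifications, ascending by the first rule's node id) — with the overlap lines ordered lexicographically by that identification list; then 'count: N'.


label-compatible node identifications between L(r1) and L(r2): 0~1, 1~0, 1~2
4 of the induced correspondences are critical overlaps of r1 and r2.
overlap: 0~1, 1~0
overlap: 0~1, 1~2
overlap: 1~0
overlap: 1~2
count: 4


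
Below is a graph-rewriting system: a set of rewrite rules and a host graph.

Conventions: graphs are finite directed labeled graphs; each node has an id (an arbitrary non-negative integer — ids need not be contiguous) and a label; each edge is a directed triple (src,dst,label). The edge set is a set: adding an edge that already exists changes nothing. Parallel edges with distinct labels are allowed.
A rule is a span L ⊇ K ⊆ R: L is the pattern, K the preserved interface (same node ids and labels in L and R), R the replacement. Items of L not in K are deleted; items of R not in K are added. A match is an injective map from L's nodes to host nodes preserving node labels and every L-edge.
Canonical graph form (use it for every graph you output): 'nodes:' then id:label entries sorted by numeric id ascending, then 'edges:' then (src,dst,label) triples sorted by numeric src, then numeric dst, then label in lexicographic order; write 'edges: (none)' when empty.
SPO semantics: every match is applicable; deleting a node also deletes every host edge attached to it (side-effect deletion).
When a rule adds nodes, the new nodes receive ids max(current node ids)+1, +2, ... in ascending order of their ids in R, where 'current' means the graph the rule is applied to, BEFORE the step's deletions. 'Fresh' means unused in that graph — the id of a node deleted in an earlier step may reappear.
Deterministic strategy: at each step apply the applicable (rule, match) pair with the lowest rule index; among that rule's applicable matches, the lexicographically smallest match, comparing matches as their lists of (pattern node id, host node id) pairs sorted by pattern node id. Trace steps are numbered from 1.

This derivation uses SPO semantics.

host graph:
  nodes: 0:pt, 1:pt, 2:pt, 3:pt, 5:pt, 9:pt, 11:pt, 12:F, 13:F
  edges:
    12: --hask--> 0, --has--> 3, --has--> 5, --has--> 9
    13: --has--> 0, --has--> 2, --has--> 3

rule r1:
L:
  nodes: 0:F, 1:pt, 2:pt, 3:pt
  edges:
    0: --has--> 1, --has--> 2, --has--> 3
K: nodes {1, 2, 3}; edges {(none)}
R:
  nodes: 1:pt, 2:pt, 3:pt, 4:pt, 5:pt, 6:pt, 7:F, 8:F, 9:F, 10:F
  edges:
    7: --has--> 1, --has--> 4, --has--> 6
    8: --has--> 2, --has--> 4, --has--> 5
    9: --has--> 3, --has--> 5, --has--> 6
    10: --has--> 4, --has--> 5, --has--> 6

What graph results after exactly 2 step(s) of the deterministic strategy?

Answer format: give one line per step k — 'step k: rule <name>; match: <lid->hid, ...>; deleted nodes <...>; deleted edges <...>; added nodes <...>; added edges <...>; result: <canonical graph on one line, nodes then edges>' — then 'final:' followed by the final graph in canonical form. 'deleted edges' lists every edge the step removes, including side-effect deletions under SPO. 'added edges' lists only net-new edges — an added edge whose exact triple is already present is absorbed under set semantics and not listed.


step 1: rule r1; match: 0->12, 1->3, 2->5, 3->9; deleted nodes 12; deleted edges (12,0,hask); (12,3,has); (12,5,has); (12,9,has); added nodes 14, 15, 16, 17, 18, 19, 20; added edges (17,3,has); (17,14,has); (17,16,has); (18,5,has); (18,14,has); (18,15,has); (19,9,has); (19,15,has); (19,16,has); (20,14,has); (20,15,has); (20,16,has); result: nodes: 0:pt, 1:pt, 2:pt, 3:pt, 5:pt, 9:pt, 11:pt, 13:F, 14:pt, 15:pt, 16:pt, 17:F, 18:F, 19:F, 20:F edges: (13,0,has); (13,2,has); (13,3,has); (17,3,has); (17,14,has); (17,16,has); (18,5,has); (18,14,has); (18,15,has); (19,9,has); (19,15,has); (19,16,has); (20,14,has); (20,15,has); (20,16,has)
step 2: rule r1; match: 0->13, 1->0, 2->2, 3->3; deleted nodes 13; deleted edges (13,0,has); (13,2,has); (13,3,has); added nodes 21, 22, 23, 24, 25, 26, 27; added edges (24,0,has); (24,21,has); (24,23,has); (25,2,has); (25,21,has); (25,22,has); (26,3,has); (26,22,has); (26,23,has); (27,21,has); (27,22,has); (27,23,has); result: nodes: 0:pt, 1:pt, 2:pt, 3:pt, 5:pt, 9:pt, 11:pt, 14:pt, 15:pt, 16:pt, 17:F, 18:F, 19:F, 20:F, 21:pt, 22:pt, 23:pt, 24:F, 25:F, 26:F, 27:F edges: (17,3,has); (17,14,has); (17,16,has); (18,5,has); (18,14,has); (18,15,has); (19,9,has); (19,15,has); (19,16,has); (20,14,has); (20,15,has); (20,16,has); (24,0,has); (24,21,has); (24,23,has); (25,2,has); (25,21,has); (25,22,has); (26,3,has); (26,22,has); (26,23,has); (27,21,has); (27,22,has); (27,23,has)
final:
nodes: 0:pt, 1:pt, 2:pt, 3:pt, 5:pt, 9:pt, 11:pt, 14:pt, 15:pt, 16:pt, 17:F, 18:F, 19:F, 20:F, 21:pt, 22:pt, 23:pt, 24:F, 25:F, 26:F, 27:F
edges: (17,3,has); (17,14,has); (17,16,has); (18,5,has); (18,14,has); (18,15,has); (19,9,has); (19,15,has); (19,16,has); (20,14,has); (20,15,has); (20,16,has); (24,0,has); (24,21,has); (24,23,has); (25,2,has); (25,21,has); (25,22,has); (26,3,has); (26,22,has); (26,23,has); (27,21,has); (27,22,has); (27,23,has)
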